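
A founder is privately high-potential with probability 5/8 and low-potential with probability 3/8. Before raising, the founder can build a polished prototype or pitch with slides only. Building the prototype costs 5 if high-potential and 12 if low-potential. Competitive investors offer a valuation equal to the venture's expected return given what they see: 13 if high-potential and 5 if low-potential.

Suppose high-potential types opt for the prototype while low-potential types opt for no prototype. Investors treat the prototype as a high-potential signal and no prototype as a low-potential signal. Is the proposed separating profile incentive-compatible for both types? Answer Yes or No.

Under these beliefs, the prototype earns valuation 13 and no prototype earns valuation 5.
high-potential: the prototype nets 13 − 5 = 8; no prototype nets 5. high-potential prefers the prototype.
low-potential: the prototype nets 13 − 12 = 1; no prototype nets 5. low-potential prefers no prototype.
Neither type deviates, so the separating profile is an equilibrium.

Yes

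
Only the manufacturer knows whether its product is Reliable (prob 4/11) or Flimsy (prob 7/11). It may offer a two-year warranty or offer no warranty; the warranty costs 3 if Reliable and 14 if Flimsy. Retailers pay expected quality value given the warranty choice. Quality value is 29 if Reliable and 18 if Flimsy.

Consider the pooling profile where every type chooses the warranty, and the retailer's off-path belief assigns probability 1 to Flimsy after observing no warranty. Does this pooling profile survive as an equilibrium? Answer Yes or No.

No

On path, the retailer holds the prior and pays 4/11·29 + 7/11·18 = 22. Off path (no warranty), believing Flimsy, it pays 18.
Reliable: the warranty nets 22 − 3 = 19; no warranty nets 18. Reliable stays.
Flimsy: the warranty nets 22 − 14 = 8; no warranty nets 18. Flimsy would deviate.
A type deviates, so pooling fails.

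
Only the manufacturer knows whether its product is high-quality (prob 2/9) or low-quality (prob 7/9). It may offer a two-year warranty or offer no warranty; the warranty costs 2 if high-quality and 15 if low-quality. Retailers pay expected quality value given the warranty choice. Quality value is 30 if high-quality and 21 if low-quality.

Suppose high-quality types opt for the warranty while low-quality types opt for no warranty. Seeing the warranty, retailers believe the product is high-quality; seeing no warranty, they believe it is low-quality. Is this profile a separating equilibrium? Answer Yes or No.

Under these beliefs, the warranty earns price 30 and no warranty earns price 21.
high-quality: the warranty nets 30 − 2 = 28; no warranty nets 21. high-quality prefers the warranty.
low-quality: the warranty nets 30 − 15 = 15; no warranty nets 21. low-quality prefers no warranty.
Neither type deviates, so the separating profile is an equilibrium.

Yes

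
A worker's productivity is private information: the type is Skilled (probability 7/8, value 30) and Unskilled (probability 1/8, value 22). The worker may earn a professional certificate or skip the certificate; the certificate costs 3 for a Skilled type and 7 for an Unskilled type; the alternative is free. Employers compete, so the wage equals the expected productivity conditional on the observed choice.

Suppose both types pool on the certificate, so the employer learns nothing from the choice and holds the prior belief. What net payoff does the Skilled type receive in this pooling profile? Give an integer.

Pooled wage = 7/8·30 + 1/8·22 = 29.
Skilled pays cost 3 for the certificate, so net payoff = 29 − 3 = 26.

26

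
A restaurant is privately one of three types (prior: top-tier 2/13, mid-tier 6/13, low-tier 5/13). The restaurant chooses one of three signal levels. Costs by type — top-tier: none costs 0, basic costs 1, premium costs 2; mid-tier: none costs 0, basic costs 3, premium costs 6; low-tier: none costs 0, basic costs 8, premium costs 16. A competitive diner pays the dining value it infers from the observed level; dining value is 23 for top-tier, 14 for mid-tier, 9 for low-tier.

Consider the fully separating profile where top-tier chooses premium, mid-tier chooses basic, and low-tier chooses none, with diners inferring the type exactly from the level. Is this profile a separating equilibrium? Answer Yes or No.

No

Separating price premiums: premium → 23, basic → 14, none → 9.
top-tier (assigned premium): none: 9 − 0 = 9; basic: 14 − 1 = 13; premium: 23 − 2 = 21. top-tier stays.
mid-tier (assigned basic): none: 9 − 0 = 9; basic: 14 − 3 = 11; premium: 23 − 6 = 17. mid-tier prefers premium.
low-tier (assigned none): none: 9 − 0 = 9; basic: 14 − 8 = 6; premium: 23 − 16 = 7. low-tier stays.
At least one type deviates; the separating profile fails.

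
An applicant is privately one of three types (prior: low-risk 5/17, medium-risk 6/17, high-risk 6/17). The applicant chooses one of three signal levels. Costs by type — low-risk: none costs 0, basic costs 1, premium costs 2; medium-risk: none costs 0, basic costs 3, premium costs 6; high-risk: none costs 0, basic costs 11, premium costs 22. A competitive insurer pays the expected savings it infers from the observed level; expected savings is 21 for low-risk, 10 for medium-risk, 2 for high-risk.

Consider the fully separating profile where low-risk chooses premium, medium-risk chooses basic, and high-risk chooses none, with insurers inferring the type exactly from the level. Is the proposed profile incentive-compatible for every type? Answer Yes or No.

Separating rebates: premium → 21, basic → 10, none → 2.
low-risk (assigned premium): none: 2 − 0 = 2; basic: 10 − 1 = 9; premium: 21 − 2 = 19. low-risk stays.
medium-risk (assigned basic): none: 2 − 0 = 2; basic: 10 − 3 = 7; premium: 21 − 6 = 15. medium-risk prefers premium.
high-risk (assigned none): none: 2 − 0 = 2; basic: 10 − 11 = -1; premium: 21 − 22 = -1. high-risk stays.
At least one type deviates; the separating profile fails.

No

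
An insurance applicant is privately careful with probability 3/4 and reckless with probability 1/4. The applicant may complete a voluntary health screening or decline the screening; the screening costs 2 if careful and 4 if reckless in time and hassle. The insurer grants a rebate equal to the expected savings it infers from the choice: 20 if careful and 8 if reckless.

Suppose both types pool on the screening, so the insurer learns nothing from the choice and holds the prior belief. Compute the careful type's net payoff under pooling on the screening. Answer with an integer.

15

Pooled rebate = 3/4·20 + 1/4·8 = 17.
careful pays cost 2 for the screening, so net payoff = 17 − 2 = 15.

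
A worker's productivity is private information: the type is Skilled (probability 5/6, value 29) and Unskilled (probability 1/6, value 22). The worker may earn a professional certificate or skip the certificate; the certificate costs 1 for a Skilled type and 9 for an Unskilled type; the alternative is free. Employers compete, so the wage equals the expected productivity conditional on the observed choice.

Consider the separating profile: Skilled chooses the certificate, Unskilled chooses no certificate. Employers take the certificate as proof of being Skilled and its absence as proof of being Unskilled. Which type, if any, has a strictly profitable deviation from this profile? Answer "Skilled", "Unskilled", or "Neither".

Neither

The certificate pays 29; no certificate pays 22.
Skilled: assigned the certificate, nets 29 − 1 = 28; deviating to no certificate nets 22.
Unskilled: assigned no certificate, nets 22; deviating to the certificate nets 29 − 9 = 20.
Both types strictly prefer their assigned action; no profitable deviation.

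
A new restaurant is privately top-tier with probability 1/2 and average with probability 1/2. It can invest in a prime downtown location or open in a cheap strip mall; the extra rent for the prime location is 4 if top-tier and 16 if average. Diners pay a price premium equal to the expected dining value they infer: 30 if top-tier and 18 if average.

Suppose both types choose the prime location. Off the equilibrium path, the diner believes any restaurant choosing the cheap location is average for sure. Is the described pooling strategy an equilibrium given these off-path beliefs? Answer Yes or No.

On path, the diner holds the prior and pays 1/2·30 + 1/2·18 = 24. Off path (the cheap location), believing average, it pays 18.
top-tier: the prime location nets 24 − 4 = 20; the cheap location nets 18. top-tier stays.
average: the prime location nets 24 − 16 = 8; the cheap location nets 18. average would deviate.
A type deviates, so pooling fails.

No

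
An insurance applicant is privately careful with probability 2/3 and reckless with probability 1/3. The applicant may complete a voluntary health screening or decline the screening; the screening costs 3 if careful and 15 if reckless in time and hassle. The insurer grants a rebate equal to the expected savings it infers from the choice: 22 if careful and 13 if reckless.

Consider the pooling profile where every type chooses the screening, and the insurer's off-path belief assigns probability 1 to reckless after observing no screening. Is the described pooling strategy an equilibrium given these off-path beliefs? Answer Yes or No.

No

On path, the insurer holds the prior and pays 2/3·22 + 1/3·13 = 19. Off path (no screening), believing reckless, it pays 13.
careful: the screening nets 19 − 3 = 16; no screening nets 13. careful stays.
reckless: the screening nets 19 − 15 = 4; no screening nets 13. reckless would deviate.
A type deviates, so pooling fails.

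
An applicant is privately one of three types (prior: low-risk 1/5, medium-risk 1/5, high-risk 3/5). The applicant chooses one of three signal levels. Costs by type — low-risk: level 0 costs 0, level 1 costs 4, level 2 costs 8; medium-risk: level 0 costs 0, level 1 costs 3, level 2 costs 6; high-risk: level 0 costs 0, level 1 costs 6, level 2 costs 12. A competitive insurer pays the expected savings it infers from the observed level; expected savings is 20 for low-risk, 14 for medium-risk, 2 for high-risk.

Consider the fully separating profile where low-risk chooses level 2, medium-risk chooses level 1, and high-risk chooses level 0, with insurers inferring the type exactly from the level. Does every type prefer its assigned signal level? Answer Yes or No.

Separating rebates: level 2 → 20, level 1 → 14, level 0 → 2.
low-risk (assigned level 2): level 0: 2 − 0 = 2; level 1: 14 − 4 = 10; level 2: 20 − 8 = 12. low-risk stays.
medium-risk (assigned level 1): level 0: 2 − 0 = 2; level 1: 14 − 3 = 11; level 2: 20 − 6 = 14. medium-risk prefers level 2.
high-risk (assigned level 0): level 0: 2 − 0 = 2; level 1: 14 − 6 = 8; level 2: 20 − 12 = 8. high-risk prefers level 1.
At least one type deviates; the separating profile fails.

No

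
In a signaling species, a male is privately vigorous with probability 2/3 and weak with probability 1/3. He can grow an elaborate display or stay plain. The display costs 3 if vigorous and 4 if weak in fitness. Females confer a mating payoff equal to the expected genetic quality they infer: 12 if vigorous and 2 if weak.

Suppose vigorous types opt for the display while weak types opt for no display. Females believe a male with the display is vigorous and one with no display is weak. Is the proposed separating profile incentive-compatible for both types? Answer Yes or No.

Under these beliefs, the display earns mating payoff 12 and no display earns mating payoff 2.
vigorous: the display nets 12 − 3 = 9; no display nets 2. vigorous prefers the display.
weak: the display nets 12 − 4 = 8; no display nets 2. weak would deviate to the display.
weak has a profitable deviation, so the profile is not an equilibrium.

No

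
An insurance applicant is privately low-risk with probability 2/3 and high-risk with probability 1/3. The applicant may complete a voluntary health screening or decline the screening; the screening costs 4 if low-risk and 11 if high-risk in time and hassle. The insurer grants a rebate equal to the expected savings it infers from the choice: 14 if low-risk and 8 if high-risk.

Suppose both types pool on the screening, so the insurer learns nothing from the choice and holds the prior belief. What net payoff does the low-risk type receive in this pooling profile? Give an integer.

Pooled rebate = 2/3·14 + 1/3·8 = 12.
low-risk pays cost 4 for the screening, so net payoff = 12 − 4 = 8.

8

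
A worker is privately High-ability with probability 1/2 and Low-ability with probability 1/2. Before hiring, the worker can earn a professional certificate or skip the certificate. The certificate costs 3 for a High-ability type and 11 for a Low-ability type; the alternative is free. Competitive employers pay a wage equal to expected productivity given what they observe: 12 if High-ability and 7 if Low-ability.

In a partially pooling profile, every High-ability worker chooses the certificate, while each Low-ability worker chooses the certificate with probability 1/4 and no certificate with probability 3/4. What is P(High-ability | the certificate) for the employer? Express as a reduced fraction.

P(the certificate) = (1/2)·1 + (1/2)·(1/4) = 5/8.
By Bayes' rule, P(High-ability | the certificate) = (1/2) / (5/8) = 4/5.

4/5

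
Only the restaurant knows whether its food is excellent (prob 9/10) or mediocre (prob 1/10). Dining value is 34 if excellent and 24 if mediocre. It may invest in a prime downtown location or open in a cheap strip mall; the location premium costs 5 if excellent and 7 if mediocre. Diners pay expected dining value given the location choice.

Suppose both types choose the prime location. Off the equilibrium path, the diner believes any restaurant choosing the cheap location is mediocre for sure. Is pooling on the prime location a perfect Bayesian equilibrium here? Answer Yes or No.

Yes

On path, the diner holds the prior and pays 9/10·34 + 1/10·24 = 33. Off path (the cheap location), believing mediocre, it pays 24.
excellent: the prime location nets 33 − 5 = 28; the cheap location nets 24. excellent stays.
mediocre: the prime location nets 33 − 7 = 26; the cheap location nets 24. mediocre stays.
No type deviates, so pooling is sustained.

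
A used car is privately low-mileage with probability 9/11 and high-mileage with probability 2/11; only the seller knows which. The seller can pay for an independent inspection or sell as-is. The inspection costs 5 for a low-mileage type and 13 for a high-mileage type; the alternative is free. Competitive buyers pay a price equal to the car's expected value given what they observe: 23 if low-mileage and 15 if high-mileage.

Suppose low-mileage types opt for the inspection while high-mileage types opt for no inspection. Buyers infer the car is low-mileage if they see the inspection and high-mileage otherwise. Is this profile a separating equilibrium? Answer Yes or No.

Under these beliefs, the inspection earns price 23 and no inspection earns price 15.
low-mileage: the inspection nets 23 − 5 = 18; no inspection nets 15. low-mileage prefers the inspection.
high-mileage: the inspection nets 23 − 13 = 10; no inspection nets 15. high-mileage prefers no inspection.
Neither type deviates, so the separating profile is an equilibrium.

Yes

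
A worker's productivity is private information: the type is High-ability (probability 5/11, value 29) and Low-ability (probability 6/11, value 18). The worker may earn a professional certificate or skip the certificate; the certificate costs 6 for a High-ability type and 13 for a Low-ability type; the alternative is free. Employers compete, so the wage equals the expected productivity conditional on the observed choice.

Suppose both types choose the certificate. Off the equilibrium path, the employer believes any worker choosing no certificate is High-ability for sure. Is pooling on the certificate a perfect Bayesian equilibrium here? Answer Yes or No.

No

On path, the employer holds the prior and pays 5/11·29 + 6/11·18 = 23. Off path (no certificate), believing High-ability, it pays 29.
High-ability: the certificate nets 23 − 6 = 17; no certificate nets 29. High-ability would deviate.
Low-ability: the certificate nets 23 − 13 = 10; no certificate nets 29. Low-ability would deviate.
A type deviates, so pooling fails.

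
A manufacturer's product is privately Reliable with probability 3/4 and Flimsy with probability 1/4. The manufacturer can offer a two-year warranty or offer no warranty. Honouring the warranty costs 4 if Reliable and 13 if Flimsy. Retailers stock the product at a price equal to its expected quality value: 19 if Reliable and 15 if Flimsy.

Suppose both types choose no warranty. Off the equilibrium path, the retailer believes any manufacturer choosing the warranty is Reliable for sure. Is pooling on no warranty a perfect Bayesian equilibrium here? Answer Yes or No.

Yes

On path, the retailer holds the prior and pays 3/4·19 + 1/4·15 = 18. Off path (the warranty), believing Reliable, it pays 19.
Reliable: no warranty nets 18; the warranty nets 19 − 4 = 15. Reliable stays.
Flimsy: no warranty nets 18; the warranty nets 19 − 13 = 6. Flimsy stays.
No type deviates, so pooling is sustained.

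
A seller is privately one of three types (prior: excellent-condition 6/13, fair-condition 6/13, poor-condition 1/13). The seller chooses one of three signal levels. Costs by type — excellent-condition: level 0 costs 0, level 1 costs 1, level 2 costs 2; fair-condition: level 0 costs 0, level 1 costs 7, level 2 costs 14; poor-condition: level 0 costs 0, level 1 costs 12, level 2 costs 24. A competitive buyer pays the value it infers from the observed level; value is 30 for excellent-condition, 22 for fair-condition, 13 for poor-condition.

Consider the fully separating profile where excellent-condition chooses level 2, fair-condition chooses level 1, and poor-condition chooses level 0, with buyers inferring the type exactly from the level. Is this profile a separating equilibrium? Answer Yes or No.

Separating prices: level 2 → 30, level 1 → 22, level 0 → 13.
excellent-condition (assigned level 2): level 0: 13 − 0 = 13; level 1: 22 − 1 = 21; level 2: 30 − 2 = 28. excellent-condition stays.
fair-condition (assigned level 1): level 0: 13 − 0 = 13; level 1: 22 − 7 = 15; level 2: 30 − 14 = 16. fair-condition prefers level 2.
poor-condition (assigned level 0): level 0: 13 − 0 = 13; level 1: 22 − 12 = 10; level 2: 30 − 24 = 6. poor-condition stays.
At least one type deviates; the separating profile fails.

No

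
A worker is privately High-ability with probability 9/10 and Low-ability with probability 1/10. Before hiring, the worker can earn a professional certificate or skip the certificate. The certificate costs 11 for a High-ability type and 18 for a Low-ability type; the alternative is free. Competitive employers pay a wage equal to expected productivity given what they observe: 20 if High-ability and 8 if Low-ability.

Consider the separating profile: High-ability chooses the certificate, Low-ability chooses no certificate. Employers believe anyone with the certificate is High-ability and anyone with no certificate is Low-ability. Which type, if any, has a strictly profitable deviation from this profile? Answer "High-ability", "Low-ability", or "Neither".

The certificate pays 20; no certificate pays 8.
High-ability: assigned the certificate, nets 20 − 11 = 9; deviating to no certificate nets 8.
Low-ability: assigned no certificate, nets 8; deviating to the certificate nets 20 − 18 = 2.
Both types strictly prefer their assigned action; no profitable deviation.

Neither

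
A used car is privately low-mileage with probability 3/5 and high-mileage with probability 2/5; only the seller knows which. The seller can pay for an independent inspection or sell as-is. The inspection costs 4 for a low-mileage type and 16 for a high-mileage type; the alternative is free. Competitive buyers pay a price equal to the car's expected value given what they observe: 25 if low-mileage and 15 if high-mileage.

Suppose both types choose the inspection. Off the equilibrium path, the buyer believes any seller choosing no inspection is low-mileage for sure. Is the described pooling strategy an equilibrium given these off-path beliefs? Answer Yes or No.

No

On path, the buyer holds the prior and pays 3/5·25 + 2/5·15 = 21. Off path (no inspection), believing low-mileage, it pays 25.
low-mileage: the inspection nets 21 − 4 = 17; no inspection nets 25. low-mileage would deviate.
high-mileage: the inspection nets 21 − 16 = 5; no inspection nets 25. high-mileage would deviate.
A type deviates, so pooling fails.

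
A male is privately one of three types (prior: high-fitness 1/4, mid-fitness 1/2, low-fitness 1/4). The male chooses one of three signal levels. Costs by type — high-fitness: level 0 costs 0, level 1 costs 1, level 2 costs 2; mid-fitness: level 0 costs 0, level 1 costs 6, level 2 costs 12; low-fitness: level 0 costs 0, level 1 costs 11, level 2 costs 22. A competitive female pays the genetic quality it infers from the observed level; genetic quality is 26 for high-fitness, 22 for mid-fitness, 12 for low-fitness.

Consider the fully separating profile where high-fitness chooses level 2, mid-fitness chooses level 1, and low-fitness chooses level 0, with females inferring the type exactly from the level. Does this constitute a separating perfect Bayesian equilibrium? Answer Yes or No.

Separating mating payoffs: level 2 → 26, level 1 → 22, level 0 → 12.
high-fitness (assigned level 2): level 0: 12 − 0 = 12; level 1: 22 − 1 = 21; level 2: 26 − 2 = 24. high-fitness stays.
mid-fitness (assigned level 1): level 0: 12 − 0 = 12; level 1: 22 − 6 = 16; level 2: 26 − 12 = 14. mid-fitness stays.
low-fitness (assigned level 0): level 0: 12 − 0 = 12; level 1: 22 − 11 = 11; level 2: 26 − 22 = 4. low-fitness stays.
Every type prefers its assigned level; separation holds.

Yes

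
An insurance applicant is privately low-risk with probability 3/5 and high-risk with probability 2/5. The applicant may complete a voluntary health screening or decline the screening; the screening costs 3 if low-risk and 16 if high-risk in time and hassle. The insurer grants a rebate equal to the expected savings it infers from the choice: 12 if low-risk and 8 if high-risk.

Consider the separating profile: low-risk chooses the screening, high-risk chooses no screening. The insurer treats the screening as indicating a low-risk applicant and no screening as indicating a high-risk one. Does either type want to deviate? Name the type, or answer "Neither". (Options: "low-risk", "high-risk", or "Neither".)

The screening pays 12; no screening pays 8.
low-risk: assigned the screening, nets 12 − 3 = 9; deviating to no screening nets 8.
high-risk: assigned no screening, nets 8; deviating to the screening nets 12 − 16 = -4.
Both types strictly prefer their assigned action; no profitable deviation.

Neither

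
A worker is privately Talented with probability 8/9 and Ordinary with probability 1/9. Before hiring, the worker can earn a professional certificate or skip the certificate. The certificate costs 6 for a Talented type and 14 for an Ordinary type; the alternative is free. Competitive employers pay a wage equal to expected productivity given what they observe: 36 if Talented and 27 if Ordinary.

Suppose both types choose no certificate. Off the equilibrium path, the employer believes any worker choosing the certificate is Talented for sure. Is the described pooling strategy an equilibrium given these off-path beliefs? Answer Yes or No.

Yes

On path, the employer holds the prior and pays 8/9·36 + 1/9·27 = 35. Off path (the certificate), believing Talented, it pays 36.
Talented: no certificate nets 35; the certificate nets 36 − 6 = 30. Talented stays.
Ordinary: no certificate nets 35; the certificate nets 36 − 14 = 22. Ordinary stays.
No type deviates, so pooling is sustained.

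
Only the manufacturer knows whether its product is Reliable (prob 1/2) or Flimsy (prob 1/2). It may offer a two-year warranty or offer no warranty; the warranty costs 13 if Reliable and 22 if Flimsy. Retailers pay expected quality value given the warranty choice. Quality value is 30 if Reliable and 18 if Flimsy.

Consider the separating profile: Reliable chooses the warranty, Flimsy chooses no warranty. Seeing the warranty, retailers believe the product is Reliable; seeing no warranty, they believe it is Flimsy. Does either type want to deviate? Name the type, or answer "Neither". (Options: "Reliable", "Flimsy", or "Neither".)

Reliable

The warranty pays 30; no warranty pays 18.
Reliable: assigned the warranty, nets 30 − 13 = 17; deviating to no warranty nets 18.
Flimsy: assigned no warranty, nets 18; deviating to the warranty nets 30 − 22 = 8.
The Reliable type gains 1 by deviating.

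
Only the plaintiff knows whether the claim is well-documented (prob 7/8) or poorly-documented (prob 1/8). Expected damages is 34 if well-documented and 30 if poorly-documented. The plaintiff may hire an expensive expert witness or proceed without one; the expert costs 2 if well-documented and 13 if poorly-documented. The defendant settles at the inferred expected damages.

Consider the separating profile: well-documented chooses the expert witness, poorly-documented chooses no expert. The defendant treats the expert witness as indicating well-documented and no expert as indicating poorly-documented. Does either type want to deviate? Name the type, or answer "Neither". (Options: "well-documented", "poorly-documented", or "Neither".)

Neither

The expert witness pays 34; no expert pays 30.
well-documented: assigned the expert witness, nets 34 − 2 = 32; deviating to no expert nets 30.
poorly-documented: assigned no expert, nets 30; deviating to the expert witness nets 34 − 13 = 21.
Both types strictly prefer their assigned action; no profitable deviation.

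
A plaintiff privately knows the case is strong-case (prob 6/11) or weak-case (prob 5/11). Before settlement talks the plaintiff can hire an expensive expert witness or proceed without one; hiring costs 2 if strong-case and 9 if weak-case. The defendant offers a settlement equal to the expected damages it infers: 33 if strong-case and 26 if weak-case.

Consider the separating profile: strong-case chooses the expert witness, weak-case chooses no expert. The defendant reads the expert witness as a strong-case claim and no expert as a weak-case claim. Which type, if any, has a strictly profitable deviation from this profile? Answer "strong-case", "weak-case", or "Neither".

The expert witness pays 33; no expert pays 26.
strong-case: assigned the expert witness, nets 33 − 2 = 31; deviating to no expert nets 26.
weak-case: assigned no expert, nets 26; deviating to the expert witness nets 33 − 9 = 24.
Both types strictly prefer their assigned action; no profitable deviation.

Neither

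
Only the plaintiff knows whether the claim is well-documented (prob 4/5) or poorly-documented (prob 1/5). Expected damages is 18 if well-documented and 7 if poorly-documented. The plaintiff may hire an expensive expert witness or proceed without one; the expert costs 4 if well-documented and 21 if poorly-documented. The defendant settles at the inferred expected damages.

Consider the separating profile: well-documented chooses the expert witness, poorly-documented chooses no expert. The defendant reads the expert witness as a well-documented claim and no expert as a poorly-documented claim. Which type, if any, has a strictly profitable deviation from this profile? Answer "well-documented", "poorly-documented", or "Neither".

Neither

The expert witness pays 18; no expert pays 7.
well-documented: assigned the expert witness, nets 18 − 4 = 14; deviating to no expert nets 7.
poorly-documented: assigned no expert, nets 7; deviating to the expert witness nets 18 − 21 = -3.
Both types strictly prefer their assigned action; no profitable deviation.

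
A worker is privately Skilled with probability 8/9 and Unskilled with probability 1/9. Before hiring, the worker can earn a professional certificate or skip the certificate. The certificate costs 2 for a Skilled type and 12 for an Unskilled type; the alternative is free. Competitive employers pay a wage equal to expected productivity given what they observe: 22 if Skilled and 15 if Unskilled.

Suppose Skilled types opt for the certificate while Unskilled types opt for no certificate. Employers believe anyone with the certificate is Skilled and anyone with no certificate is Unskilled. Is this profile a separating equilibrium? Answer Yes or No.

Under these beliefs, the certificate earns wage 22 and no certificate earns wage 15.
Skilled: the certificate nets 22 − 2 = 20; no certificate nets 15. Skilled prefers the certificate.
Unskilled: the certificate nets 22 − 12 = 10; no certificate nets 15. Unskilled prefers no certificate.
Neither type deviates, so the separating profile is an equilibrium.

Yes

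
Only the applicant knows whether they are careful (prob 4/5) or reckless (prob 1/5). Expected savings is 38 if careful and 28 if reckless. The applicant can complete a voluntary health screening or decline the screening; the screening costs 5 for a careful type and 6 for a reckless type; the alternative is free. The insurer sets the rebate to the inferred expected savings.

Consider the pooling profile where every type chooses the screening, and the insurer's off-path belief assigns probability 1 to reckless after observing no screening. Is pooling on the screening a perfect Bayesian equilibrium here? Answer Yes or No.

Yes

On path, the insurer holds the prior and pays 4/5·38 + 1/5·28 = 36. Off path (no screening), believing reckless, it pays 28.
careful: the screening nets 36 − 5 = 31; no screening nets 28. careful stays.
reckless: the screening nets 36 − 6 = 30; no screening nets 28. reckless stays.
No type deviates, so pooling is sustained.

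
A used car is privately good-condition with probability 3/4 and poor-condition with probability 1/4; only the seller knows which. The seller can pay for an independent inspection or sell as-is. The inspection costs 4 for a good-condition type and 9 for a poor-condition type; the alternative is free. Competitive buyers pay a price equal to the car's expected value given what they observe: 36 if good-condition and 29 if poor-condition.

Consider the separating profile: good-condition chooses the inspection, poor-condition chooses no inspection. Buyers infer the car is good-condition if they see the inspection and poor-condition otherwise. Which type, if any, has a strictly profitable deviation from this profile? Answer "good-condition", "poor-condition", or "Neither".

The inspection pays 36; no inspection pays 29.
good-condition: assigned the inspection, nets 36 − 4 = 32; deviating to no inspection nets 29.
poor-condition: assigned no inspection, nets 29; deviating to the inspection nets 36 − 9 = 27.
Both types strictly prefer their assigned action; no profitable deviation.

Neither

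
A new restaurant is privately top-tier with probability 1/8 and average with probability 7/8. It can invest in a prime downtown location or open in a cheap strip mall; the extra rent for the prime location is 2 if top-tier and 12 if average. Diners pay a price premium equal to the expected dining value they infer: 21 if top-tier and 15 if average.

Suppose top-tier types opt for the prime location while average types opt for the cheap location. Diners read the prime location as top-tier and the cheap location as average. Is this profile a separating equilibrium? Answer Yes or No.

Yes

Under these beliefs, the prime location earns price premium 21 and the cheap location earns price premium 15.
top-tier: the prime location nets 21 − 2 = 19; the cheap location nets 15. top-tier prefers the prime location.
average: the prime location nets 21 − 12 = 9; the cheap location nets 15. average prefers the cheap location.
Neither type deviates, so the separating profile is an equilibrium.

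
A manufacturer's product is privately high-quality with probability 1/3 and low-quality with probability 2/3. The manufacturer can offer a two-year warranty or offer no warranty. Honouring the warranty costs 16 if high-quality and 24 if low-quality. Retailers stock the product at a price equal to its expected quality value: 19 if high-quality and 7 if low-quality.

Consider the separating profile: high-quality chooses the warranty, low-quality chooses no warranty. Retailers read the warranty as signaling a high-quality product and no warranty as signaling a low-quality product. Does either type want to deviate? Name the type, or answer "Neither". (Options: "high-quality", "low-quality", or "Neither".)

The warranty pays 19; no warranty pays 7.
high-quality: assigned the warranty, nets 19 − 16 = 3; deviating to no warranty nets 7.
low-quality: assigned no warranty, nets 7; deviating to the warranty nets 19 − 24 = -5.
The high-quality type gains 4 by deviating.

high-quality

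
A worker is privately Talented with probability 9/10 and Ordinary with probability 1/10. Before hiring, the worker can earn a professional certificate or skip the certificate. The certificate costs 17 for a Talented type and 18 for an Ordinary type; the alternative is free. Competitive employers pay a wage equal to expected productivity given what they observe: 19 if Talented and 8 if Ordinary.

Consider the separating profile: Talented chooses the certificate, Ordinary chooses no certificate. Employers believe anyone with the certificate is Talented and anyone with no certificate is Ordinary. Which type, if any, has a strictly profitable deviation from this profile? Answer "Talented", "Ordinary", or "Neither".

Talented

The certificate pays 19; no certificate pays 8.
Talented: assigned the certificate, nets 19 − 17 = 2; deviating to no certificate nets 8.
Ordinary: assigned no certificate, nets 8; deviating to the certificate nets 19 − 18 = 1.
The Talented type gains 6 by deviating.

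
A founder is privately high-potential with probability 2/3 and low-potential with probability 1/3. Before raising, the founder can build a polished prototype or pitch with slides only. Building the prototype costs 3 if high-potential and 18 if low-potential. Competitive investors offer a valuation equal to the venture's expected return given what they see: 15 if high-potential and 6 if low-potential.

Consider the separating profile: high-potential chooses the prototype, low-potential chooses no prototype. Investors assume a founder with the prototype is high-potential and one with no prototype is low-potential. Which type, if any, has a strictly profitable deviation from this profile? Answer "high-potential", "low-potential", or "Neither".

The prototype pays 15; no prototype pays 6.
high-potential: assigned the prototype, nets 15 − 3 = 12; deviating to no prototype nets 6.
low-potential: assigned no prototype, nets 6; deviating to the prototype nets 15 − 18 = -3.
Both types strictly prefer their assigned action; no profitable deviation.

Neither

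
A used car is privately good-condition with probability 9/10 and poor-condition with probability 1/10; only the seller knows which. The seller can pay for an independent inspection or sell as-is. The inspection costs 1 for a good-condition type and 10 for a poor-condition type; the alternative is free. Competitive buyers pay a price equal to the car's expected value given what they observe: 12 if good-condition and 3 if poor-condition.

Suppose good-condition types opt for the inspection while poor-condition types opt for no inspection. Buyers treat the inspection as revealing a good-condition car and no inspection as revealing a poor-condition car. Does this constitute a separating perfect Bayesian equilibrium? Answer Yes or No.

Yes

Under these beliefs, the inspection earns price 12 and no inspection earns price 3.
good-condition: the inspection nets 12 − 1 = 11; no inspection nets 3. good-condition prefers the inspection.
poor-condition: the inspection nets 12 − 10 = 2; no inspection nets 3. poor-condition prefers no inspection.
Neither type deviates, so the separating profile is an equilibrium.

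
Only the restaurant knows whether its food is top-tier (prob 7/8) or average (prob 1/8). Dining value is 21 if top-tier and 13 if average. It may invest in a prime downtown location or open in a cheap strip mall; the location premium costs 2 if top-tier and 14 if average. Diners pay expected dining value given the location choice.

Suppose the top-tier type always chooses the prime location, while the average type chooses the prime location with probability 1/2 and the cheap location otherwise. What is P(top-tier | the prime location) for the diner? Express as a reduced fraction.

14/15

P(the prime location) = (7/8)·1 + (1/8)·(1/2) = 15/16.
By Bayes' rule, P(top-tier | the prime location) = (7/8) / (15/16) = 14/15.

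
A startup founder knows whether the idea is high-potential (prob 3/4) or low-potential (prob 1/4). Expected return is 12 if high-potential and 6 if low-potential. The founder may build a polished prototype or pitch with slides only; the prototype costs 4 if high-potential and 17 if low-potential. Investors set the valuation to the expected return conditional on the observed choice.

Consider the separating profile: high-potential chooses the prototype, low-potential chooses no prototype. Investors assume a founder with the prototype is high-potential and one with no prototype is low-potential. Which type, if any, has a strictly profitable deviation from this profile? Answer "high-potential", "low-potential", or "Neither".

Neither

The prototype pays 12; no prototype pays 6.
high-potential: assigned the prototype, nets 12 − 4 = 8; deviating to no prototype nets 6.
low-potential: assigned no prototype, nets 6; deviating to the prototype nets 12 − 17 = -5.
Both types strictly prefer their assigned action; no profitable deviation.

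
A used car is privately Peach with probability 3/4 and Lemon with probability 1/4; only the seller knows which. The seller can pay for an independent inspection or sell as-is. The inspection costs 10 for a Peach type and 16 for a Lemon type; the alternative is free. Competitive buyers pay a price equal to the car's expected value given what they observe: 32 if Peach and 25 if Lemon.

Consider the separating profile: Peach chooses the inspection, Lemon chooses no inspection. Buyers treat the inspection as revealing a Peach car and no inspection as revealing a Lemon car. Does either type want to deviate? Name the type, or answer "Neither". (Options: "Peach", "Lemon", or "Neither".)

The inspection pays 32; no inspection pays 25.
Peach: assigned the inspection, nets 32 − 10 = 22; deviating to no inspection nets 25.
Lemon: assigned no inspection, nets 25; deviating to the inspection nets 32 − 16 = 16.
The Peach type gains 3 by deviating.

Peach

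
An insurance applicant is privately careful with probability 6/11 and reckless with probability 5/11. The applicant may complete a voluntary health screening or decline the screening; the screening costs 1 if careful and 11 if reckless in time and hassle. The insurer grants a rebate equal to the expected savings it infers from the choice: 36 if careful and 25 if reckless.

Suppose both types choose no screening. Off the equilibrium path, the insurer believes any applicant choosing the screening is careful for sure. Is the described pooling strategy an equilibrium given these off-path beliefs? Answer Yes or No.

No

On path, the insurer holds the prior and pays 6/11·36 + 5/11·25 = 31. Off path (the screening), believing careful, it pays 36.
careful: no screening nets 31; the screening nets 36 − 1 = 35. careful would deviate.
reckless: no screening nets 31; the screening nets 36 − 11 = 25. reckless stays.
A type deviates, so pooling fails.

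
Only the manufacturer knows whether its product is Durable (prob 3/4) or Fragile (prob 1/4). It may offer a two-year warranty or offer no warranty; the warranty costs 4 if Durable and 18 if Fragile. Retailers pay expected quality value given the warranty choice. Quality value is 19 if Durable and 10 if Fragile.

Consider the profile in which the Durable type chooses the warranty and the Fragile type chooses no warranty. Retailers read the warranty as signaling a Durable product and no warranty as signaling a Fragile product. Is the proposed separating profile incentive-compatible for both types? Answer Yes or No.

Yes

Under these beliefs, the warranty earns price 19 and no warranty earns price 10.
Durable: the warranty nets 19 − 4 = 15; no warranty nets 10. Durable prefers the warranty.
Fragile: the warranty nets 19 − 18 = 1; no warranty nets 10. Fragile prefers no warranty.
Neither type deviates, so the separating profile is an equilibrium.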